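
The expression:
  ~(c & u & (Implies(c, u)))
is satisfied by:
  {u: False, c: False}
  {c: True, u: False}
  {u: True, c: False}


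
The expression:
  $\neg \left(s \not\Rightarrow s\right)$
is always true.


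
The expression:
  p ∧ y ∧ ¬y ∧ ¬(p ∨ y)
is never true.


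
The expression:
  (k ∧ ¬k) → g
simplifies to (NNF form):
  True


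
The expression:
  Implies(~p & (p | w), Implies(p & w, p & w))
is always true.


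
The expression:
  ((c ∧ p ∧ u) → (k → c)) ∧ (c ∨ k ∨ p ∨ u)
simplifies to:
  c ∨ k ∨ p ∨ u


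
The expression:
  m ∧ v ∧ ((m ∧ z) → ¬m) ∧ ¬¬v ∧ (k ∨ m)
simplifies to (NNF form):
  m ∧ v ∧ ¬z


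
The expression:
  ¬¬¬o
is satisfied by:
  {o: False}


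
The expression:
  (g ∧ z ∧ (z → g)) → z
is always true.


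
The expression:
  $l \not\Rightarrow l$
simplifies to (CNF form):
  $\text{False}$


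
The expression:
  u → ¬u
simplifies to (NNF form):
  ¬u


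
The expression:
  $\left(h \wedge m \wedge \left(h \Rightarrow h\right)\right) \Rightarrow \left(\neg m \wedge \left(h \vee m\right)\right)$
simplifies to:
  $\neg h \vee \neg m$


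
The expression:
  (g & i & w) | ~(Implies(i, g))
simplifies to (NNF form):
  i & (w | ~g)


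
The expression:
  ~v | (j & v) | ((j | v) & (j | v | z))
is always true.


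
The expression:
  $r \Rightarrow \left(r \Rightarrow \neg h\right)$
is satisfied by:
  {h: False, r: False}
  {r: True, h: False}
  {h: True, r: False}


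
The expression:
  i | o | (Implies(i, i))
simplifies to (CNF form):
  True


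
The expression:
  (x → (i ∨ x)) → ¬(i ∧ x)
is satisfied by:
  {x: False, i: False}
  {i: True, x: False}
  {x: True, i: False}


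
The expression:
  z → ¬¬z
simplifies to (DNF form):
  True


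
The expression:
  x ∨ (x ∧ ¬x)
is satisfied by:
  {x: True}


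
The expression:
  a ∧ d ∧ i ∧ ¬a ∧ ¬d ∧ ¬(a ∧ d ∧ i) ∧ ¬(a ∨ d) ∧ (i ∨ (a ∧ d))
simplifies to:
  False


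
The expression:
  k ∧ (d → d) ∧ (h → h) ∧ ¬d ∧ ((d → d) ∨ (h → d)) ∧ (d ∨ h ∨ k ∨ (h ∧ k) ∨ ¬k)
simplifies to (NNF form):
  k ∧ ¬d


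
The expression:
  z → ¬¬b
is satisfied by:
  {b: True, z: False}
  {z: False, b: False}
  {z: True, b: True}


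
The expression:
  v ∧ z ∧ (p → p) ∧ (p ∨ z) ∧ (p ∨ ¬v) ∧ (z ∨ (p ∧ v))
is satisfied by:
  {z: True, p: True, v: True}


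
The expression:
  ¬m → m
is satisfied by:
  {m: True}


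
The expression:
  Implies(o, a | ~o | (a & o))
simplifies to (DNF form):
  a | ~o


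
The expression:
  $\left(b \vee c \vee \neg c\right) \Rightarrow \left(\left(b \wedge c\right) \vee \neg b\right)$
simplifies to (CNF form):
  $c \vee \neg b$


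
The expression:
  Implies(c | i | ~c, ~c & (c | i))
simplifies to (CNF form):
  i & ~c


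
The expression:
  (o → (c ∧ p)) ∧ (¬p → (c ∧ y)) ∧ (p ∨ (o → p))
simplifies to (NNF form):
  (c ∨ p) ∧ (c ∨ ¬o) ∧ (p ∨ y) ∧ (p ∨ ¬o)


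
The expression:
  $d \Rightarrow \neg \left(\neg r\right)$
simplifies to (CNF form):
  $r \vee \neg d$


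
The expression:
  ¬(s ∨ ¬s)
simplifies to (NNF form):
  False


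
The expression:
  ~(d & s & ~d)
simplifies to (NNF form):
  True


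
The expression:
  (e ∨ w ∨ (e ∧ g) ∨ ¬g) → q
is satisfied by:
  {q: True, g: True, e: False, w: False}
  {q: True, e: False, g: False, w: False}
  {q: True, w: True, g: True, e: False}
  {q: True, w: True, e: False, g: False}
  {q: True, g: True, e: True, w: False}
  {q: True, e: True, g: False, w: False}
  {q: True, w: True, e: True, g: True}
  {q: True, w: True, e: True, g: False}
  {g: True, w: False, e: False, q: False}


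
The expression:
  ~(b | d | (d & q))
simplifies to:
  ~b & ~d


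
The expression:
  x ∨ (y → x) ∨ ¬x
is always true.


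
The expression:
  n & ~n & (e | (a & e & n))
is never true.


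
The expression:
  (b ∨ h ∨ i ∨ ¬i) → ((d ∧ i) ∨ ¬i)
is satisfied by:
  {d: True, i: False}
  {i: False, d: False}
  {i: True, d: True}


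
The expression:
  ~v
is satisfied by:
  {v: False}


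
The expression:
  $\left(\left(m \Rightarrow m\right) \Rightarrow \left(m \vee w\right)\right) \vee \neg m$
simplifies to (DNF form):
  $\text{True}$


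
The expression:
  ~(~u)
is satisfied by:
  {u: True}


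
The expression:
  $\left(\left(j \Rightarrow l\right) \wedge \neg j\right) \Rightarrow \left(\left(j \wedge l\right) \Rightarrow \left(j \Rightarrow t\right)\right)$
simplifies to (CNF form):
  $\text{True}$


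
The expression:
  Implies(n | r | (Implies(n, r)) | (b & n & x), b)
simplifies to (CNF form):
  b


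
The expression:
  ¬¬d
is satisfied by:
  {d: True}


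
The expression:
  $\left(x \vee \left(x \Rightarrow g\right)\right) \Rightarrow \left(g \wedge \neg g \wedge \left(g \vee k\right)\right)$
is never true.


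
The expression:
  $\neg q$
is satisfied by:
  {q: False}


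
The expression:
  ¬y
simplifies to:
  ¬y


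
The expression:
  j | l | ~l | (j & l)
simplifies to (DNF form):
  True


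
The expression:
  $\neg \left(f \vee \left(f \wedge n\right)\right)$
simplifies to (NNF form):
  $\neg f$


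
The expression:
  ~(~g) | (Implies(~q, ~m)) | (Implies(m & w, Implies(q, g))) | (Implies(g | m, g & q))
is always true.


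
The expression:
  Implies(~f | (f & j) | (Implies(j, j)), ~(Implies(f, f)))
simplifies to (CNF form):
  False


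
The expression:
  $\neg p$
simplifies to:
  $\neg p$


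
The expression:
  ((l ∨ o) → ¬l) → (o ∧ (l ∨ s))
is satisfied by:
  {o: True, l: True, s: True}
  {o: True, l: True, s: False}
  {l: True, s: True, o: False}
  {l: True, s: False, o: False}
  {o: True, s: True, l: False}


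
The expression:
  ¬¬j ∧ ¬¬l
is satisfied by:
  {j: True, l: True}


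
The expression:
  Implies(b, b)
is always true.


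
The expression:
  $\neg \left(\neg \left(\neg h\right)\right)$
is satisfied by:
  {h: False}


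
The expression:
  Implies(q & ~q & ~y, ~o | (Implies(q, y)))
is always true.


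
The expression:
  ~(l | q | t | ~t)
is never true.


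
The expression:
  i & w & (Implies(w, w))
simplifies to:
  i & w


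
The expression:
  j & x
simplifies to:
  j & x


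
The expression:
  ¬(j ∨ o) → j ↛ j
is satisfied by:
  {o: True, j: True}
  {o: True, j: False}
  {j: True, o: False}


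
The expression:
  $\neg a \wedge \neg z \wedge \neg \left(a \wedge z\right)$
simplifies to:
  $\neg a \wedge \neg z$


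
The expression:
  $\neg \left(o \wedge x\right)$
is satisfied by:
  {o: False, x: False}
  {x: True, o: False}
  {o: True, x: False}


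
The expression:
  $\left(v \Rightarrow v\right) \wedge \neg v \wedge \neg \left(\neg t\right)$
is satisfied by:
  {t: True, v: False}


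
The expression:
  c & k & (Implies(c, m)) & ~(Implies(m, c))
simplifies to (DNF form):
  False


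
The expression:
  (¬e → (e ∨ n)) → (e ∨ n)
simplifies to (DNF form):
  True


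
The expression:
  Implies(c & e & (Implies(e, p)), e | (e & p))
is always true.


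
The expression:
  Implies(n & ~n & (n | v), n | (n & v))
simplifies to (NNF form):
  True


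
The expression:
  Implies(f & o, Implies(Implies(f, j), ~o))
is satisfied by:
  {o: False, j: False, f: False}
  {f: True, o: False, j: False}
  {j: True, o: False, f: False}
  {f: True, j: True, o: False}
  {o: True, f: False, j: False}
  {f: True, o: True, j: False}
  {j: True, o: True, f: False}


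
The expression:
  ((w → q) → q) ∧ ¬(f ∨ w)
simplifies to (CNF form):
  q ∧ ¬f ∧ ¬w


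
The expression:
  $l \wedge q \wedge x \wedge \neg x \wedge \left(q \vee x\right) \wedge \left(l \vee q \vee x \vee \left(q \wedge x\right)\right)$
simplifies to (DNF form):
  $\text{False}$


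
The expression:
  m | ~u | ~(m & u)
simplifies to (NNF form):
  True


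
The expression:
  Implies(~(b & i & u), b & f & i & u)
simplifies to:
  b & i & u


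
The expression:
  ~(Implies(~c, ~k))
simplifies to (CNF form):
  k & ~c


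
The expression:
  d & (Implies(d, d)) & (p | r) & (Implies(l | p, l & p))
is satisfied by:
  {p: True, l: True, d: True, r: True}
  {p: True, l: True, d: True, r: False}
  {d: True, r: True, p: False, l: False}


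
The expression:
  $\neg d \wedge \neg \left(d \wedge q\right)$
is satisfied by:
  {d: False}


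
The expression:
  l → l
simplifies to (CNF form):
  True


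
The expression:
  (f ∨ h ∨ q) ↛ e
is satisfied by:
  {q: True, h: True, f: True, e: False}
  {q: True, h: True, f: False, e: False}
  {q: True, f: True, h: False, e: False}
  {q: True, f: False, h: False, e: False}
  {h: True, f: True, q: False, e: False}
  {h: True, f: False, q: False, e: False}
  {f: True, q: False, h: False, e: False}


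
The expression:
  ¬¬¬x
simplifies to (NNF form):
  ¬x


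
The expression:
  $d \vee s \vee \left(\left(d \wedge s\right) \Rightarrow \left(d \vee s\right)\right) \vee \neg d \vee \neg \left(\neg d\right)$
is always true.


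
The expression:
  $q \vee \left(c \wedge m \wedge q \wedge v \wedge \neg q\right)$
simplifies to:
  $q$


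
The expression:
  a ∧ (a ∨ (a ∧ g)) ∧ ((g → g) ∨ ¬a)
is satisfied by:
  {a: True}


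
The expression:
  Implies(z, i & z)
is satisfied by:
  {i: True, z: False}
  {z: False, i: False}
  {z: True, i: True}


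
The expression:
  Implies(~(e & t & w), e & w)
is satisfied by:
  {e: True, w: True}


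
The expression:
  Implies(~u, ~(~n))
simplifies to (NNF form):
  n | u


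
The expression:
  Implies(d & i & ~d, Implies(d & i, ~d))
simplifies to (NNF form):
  True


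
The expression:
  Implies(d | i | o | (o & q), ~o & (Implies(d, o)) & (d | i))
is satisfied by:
  {d: False, o: False}


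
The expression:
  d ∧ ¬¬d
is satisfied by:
  {d: True}


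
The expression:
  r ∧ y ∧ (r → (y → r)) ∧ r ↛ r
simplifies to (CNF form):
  False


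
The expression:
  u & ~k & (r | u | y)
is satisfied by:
  {u: True, k: False}


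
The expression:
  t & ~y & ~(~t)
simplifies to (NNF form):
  t & ~y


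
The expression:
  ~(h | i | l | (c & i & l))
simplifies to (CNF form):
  ~h & ~i & ~l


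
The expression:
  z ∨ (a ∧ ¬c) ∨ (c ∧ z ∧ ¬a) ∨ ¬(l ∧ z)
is always true.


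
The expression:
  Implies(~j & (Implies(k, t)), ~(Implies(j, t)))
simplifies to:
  j | (k & ~t)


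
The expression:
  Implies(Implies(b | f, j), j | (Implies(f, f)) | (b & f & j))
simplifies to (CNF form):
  True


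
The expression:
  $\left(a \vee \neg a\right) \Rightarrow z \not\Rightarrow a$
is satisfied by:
  {z: True, a: False}


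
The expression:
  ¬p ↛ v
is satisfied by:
  {v: False, p: False}


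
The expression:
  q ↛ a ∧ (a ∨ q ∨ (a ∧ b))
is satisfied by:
  {q: True, a: False}


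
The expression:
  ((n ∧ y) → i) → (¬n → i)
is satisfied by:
  {i: True, n: True}
  {i: True, n: False}
  {n: True, i: False}


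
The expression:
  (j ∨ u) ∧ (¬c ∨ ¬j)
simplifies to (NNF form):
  (j ∧ ¬c) ∨ (u ∧ ¬j)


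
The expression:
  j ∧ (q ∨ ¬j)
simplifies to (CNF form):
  j ∧ q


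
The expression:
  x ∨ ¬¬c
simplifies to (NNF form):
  c ∨ x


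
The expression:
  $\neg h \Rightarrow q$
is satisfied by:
  {q: True, h: True}
  {q: True, h: False}
  {h: True, q: False}


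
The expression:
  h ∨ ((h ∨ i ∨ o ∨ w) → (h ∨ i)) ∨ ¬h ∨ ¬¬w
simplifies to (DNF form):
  True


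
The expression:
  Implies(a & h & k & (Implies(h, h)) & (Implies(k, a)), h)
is always true.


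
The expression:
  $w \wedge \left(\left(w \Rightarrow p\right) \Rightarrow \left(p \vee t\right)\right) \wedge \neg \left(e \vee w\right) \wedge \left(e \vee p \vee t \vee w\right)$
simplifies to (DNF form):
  $\text{False}$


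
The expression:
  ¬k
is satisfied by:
  {k: False}


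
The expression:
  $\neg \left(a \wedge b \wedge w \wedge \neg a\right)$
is always true.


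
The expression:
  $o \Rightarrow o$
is always true.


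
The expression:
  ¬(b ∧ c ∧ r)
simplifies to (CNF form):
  ¬b ∨ ¬c ∨ ¬r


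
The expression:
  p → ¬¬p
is always true.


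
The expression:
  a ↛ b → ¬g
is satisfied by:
  {b: True, g: False, a: False}
  {g: False, a: False, b: False}
  {b: True, a: True, g: False}
  {a: True, g: False, b: False}
  {b: True, g: True, a: False}
  {g: True, b: False, a: False}
  {b: True, a: True, g: True}


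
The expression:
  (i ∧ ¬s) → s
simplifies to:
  s ∨ ¬i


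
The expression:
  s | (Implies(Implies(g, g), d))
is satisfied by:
  {d: True, s: True}
  {d: True, s: False}
  {s: True, d: False}


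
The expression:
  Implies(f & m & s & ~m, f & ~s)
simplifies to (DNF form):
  True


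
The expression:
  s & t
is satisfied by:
  {t: True, s: True}


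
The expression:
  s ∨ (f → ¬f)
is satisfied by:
  {s: True, f: False}
  {f: False, s: False}
  {f: True, s: True}


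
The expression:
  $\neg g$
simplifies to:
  $\neg g$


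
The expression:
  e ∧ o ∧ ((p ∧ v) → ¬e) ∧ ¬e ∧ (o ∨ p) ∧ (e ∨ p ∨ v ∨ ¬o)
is never true.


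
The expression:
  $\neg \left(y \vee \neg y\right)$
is never true.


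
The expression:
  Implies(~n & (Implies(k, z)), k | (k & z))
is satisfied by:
  {n: True, k: True}
  {n: True, k: False}
  {k: True, n: False}


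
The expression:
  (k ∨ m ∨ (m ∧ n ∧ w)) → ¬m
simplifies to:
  ¬m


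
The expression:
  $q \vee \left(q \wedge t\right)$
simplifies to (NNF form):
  $q$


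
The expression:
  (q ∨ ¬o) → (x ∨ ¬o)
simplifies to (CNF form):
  x ∨ ¬o ∨ ¬q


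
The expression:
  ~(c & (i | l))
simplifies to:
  ~c | (~i & ~l)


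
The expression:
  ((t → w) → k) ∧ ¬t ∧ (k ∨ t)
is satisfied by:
  {k: True, t: False}


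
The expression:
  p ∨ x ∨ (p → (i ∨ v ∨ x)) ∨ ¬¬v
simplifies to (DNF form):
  True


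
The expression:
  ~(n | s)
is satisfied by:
  {n: False, s: False}


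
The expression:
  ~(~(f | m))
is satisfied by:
  {m: True, f: True}
  {m: True, f: False}
  {f: True, m: False}


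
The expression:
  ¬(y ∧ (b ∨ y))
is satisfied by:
  {y: False}


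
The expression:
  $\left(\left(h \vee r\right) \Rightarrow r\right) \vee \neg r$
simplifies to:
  $\text{True}$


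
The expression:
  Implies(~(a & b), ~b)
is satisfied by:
  {a: True, b: False}
  {b: False, a: False}
  {b: True, a: True}


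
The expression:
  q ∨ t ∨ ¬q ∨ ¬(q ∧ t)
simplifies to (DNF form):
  True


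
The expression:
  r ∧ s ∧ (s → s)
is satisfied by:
  {r: True, s: True}


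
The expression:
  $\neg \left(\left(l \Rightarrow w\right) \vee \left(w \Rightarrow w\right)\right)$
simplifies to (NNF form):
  $\text{False}$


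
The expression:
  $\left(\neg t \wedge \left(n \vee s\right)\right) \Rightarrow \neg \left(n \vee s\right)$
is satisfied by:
  {t: True, n: False, s: False}
  {t: True, s: True, n: False}
  {t: True, n: True, s: False}
  {t: True, s: True, n: True}
  {s: False, n: False, t: False}


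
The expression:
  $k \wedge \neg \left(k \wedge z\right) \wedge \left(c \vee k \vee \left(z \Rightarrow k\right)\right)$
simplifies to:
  $k \wedge \neg z$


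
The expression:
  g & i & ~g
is never true.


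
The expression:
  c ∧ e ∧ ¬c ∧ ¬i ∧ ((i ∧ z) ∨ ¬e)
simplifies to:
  False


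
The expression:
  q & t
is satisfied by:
  {t: True, q: True}


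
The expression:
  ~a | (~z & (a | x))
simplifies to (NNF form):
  ~a | ~z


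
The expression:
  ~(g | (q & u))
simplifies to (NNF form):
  ~g & (~q | ~u)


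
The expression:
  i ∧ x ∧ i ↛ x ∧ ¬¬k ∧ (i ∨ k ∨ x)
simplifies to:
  False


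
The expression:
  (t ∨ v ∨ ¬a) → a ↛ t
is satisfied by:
  {a: True, t: False}


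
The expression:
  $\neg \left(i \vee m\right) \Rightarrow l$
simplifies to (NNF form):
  $i \vee l \vee m$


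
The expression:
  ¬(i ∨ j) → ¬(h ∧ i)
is always true.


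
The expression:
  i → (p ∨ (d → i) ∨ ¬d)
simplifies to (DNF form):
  True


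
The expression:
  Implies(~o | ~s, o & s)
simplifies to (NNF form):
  o & s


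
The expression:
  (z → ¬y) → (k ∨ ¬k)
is always true.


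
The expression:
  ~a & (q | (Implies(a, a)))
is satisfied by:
  {a: False}


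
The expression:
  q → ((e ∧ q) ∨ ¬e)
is always true.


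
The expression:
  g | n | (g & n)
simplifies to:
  g | n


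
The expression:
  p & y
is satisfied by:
  {p: True, y: True}


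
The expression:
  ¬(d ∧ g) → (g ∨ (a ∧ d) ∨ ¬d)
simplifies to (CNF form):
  a ∨ g ∨ ¬d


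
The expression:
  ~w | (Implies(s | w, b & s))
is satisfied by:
  {s: True, b: True, w: False}
  {s: True, b: False, w: False}
  {b: True, s: False, w: False}
  {s: False, b: False, w: False}
  {s: True, w: True, b: True}


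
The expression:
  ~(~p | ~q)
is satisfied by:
  {p: True, q: True}


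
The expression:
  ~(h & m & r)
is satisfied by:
  {h: False, m: False, r: False}
  {r: True, h: False, m: False}
  {m: True, h: False, r: False}
  {r: True, m: True, h: False}
  {h: True, r: False, m: False}
  {r: True, h: True, m: False}
  {m: True, h: True, r: False}


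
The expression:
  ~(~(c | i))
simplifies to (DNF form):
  c | i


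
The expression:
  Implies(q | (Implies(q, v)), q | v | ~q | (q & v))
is always true.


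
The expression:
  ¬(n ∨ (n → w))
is never true.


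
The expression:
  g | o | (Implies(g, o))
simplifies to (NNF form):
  True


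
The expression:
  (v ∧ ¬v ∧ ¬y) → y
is always true.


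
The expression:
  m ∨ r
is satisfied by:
  {r: True, m: True}
  {r: True, m: False}
  {m: True, r: False}


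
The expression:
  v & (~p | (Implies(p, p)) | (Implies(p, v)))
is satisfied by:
  {v: True}


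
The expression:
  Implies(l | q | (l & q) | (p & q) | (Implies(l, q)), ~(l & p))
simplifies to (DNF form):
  ~l | ~p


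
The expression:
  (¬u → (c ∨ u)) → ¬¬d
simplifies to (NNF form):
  d ∨ (¬c ∧ ¬u)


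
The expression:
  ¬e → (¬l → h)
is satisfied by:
  {h: True, l: True, e: True}
  {h: True, l: True, e: False}
  {h: True, e: True, l: False}
  {h: True, e: False, l: False}
  {l: True, e: True, h: False}
  {l: True, e: False, h: False}
  {e: True, l: False, h: False}


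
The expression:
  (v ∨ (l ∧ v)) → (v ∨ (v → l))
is always true.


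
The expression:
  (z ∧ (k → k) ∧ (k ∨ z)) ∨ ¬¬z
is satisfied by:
  {z: True}


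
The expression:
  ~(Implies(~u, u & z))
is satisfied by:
  {u: False}


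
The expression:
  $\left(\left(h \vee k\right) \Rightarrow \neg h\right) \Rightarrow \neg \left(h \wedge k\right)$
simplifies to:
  $\text{True}$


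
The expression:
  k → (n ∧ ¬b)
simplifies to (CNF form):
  (n ∨ ¬k) ∧ (¬b ∨ ¬k)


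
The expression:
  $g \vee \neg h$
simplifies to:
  $g \vee \neg h$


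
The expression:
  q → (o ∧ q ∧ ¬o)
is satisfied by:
  {q: False}


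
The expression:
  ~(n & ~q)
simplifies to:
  q | ~n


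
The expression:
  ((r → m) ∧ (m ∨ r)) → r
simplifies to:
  r ∨ ¬m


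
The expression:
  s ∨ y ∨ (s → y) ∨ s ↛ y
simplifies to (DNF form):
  True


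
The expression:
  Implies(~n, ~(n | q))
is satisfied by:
  {n: True, q: False}
  {q: False, n: False}
  {q: True, n: True}


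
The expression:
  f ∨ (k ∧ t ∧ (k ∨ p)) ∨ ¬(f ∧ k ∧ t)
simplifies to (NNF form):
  True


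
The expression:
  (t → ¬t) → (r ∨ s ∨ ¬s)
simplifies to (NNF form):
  True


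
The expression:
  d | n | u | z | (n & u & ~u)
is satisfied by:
  {n: True, d: True, z: True, u: True}
  {n: True, d: True, z: True, u: False}
  {n: True, d: True, u: True, z: False}
  {n: True, d: True, u: False, z: False}
  {n: True, z: True, u: True, d: False}
  {n: True, z: True, u: False, d: False}
  {n: True, z: False, u: True, d: False}
  {n: True, z: False, u: False, d: False}
  {d: True, z: True, u: True, n: False}
  {d: True, z: True, u: False, n: False}
  {d: True, u: True, z: False, n: False}
  {d: True, u: False, z: False, n: False}
  {z: True, u: True, d: False, n: False}
  {z: True, d: False, u: False, n: False}
  {u: True, d: False, z: False, n: False}


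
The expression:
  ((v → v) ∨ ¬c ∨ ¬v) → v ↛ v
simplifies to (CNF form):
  False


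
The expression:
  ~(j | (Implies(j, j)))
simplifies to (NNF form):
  False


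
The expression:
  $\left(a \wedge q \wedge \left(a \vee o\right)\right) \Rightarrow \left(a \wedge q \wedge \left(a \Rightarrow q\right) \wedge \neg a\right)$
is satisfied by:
  {q: False, a: False}
  {a: True, q: False}
  {q: True, a: False}


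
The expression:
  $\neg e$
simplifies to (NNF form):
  $\neg e$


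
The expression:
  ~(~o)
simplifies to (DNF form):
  o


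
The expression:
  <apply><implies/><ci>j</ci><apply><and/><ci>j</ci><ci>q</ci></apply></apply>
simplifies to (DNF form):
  <apply><or/><ci>q</ci><apply><not/><ci>j</ci></apply></apply>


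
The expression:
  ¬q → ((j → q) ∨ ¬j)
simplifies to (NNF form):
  q ∨ ¬j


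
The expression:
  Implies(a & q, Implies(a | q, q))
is always true.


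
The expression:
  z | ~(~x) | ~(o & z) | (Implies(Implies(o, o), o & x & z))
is always true.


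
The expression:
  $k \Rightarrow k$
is always true.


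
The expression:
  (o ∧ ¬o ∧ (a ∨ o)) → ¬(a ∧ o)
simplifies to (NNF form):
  True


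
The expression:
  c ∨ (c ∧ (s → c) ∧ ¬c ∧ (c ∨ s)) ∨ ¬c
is always true.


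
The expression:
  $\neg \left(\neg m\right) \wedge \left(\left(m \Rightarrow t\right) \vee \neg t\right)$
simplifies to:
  $m$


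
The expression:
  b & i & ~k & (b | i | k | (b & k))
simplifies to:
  b & i & ~k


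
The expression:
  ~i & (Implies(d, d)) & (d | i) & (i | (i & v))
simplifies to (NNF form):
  False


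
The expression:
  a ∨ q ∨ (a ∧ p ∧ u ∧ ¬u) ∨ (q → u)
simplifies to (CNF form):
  True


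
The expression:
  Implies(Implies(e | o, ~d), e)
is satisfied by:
  {d: True, e: True, o: True}
  {d: True, e: True, o: False}
  {e: True, o: True, d: False}
  {e: True, o: False, d: False}
  {d: True, o: True, e: False}


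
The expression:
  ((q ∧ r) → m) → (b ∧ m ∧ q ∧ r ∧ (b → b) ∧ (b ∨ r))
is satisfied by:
  {r: True, b: True, q: True, m: False}
  {r: True, q: True, m: False, b: False}
  {r: True, b: True, m: True, q: True}


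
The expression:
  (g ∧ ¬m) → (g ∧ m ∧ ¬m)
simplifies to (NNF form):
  m ∨ ¬g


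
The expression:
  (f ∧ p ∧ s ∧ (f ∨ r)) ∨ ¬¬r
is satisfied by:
  {r: True, s: True, p: True, f: True}
  {r: True, s: True, p: True, f: False}
  {r: True, s: True, f: True, p: False}
  {r: True, s: True, f: False, p: False}
  {r: True, p: True, f: True, s: False}
  {r: True, p: True, f: False, s: False}
  {r: True, p: False, f: True, s: False}
  {r: True, p: False, f: False, s: False}
  {s: True, p: True, f: True, r: False}


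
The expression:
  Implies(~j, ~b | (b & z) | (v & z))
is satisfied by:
  {z: True, j: True, b: False}
  {z: True, j: False, b: False}
  {j: True, z: False, b: False}
  {z: False, j: False, b: False}
  {b: True, z: True, j: True}
  {b: True, z: True, j: False}
  {b: True, j: True, z: False}


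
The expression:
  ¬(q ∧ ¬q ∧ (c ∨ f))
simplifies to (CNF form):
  True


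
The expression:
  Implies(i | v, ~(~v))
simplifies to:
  v | ~i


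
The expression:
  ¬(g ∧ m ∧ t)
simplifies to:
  ¬g ∨ ¬m ∨ ¬t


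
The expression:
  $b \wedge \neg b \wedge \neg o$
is never true.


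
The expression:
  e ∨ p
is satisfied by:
  {e: True, p: True}
  {e: True, p: False}
  {p: True, e: False}


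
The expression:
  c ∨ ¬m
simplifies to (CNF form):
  c ∨ ¬m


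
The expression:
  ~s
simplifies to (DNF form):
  ~s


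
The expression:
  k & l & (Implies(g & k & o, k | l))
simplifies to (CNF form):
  k & l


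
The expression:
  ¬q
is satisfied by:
  {q: False}


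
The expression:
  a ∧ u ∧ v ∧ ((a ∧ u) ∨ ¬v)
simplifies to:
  a ∧ u ∧ v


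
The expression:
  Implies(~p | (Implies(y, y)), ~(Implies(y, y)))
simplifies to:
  False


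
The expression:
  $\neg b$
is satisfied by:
  {b: False}


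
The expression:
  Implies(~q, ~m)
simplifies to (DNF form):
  q | ~m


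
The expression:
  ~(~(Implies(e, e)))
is always true.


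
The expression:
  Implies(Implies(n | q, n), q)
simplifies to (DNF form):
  q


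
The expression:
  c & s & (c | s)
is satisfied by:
  {c: True, s: True}


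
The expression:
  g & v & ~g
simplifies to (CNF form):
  False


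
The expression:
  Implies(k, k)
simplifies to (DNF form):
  True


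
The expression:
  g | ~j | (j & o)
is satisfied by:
  {o: True, g: True, j: False}
  {o: True, g: False, j: False}
  {g: True, o: False, j: False}
  {o: False, g: False, j: False}
  {j: True, o: True, g: True}
  {j: True, o: True, g: False}
  {j: True, g: True, o: False}


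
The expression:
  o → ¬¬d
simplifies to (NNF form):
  d ∨ ¬o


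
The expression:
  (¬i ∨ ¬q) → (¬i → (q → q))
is always true.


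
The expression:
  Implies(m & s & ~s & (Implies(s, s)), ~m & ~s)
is always true.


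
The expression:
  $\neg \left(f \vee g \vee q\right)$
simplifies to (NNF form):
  $\neg f \wedge \neg g \wedge \neg q$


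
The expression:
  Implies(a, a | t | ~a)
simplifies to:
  True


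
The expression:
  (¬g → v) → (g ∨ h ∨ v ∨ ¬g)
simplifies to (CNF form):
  True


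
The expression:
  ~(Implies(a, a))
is never true.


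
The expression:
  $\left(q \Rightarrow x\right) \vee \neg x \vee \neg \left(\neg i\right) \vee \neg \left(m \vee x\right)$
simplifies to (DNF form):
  $\text{True}$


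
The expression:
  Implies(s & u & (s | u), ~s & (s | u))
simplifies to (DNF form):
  ~s | ~u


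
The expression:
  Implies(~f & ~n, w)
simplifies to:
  f | n | w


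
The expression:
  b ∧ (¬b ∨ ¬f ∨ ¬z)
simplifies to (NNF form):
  b ∧ (¬f ∨ ¬z)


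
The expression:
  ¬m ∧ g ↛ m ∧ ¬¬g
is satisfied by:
  {g: True, m: False}


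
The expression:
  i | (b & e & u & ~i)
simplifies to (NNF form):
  i | (b & e & u)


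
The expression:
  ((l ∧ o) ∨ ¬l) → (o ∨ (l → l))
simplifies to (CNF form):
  True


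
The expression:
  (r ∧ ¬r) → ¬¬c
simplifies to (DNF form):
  True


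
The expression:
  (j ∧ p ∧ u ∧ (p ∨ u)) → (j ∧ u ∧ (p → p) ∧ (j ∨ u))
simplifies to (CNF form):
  True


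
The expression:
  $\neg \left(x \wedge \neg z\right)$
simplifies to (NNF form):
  $z \vee \neg x$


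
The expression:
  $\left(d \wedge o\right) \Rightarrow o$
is always true.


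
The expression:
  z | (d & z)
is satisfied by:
  {z: True}


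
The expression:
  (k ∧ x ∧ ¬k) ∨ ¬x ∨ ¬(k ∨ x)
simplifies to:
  ¬x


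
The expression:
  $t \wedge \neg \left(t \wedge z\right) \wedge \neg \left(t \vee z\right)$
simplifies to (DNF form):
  $\text{False}$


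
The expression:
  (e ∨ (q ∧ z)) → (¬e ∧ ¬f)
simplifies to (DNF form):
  (¬e ∧ ¬f) ∨ (¬e ∧ ¬q) ∨ (¬e ∧ ¬z)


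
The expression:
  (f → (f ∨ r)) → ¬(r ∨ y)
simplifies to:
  ¬r ∧ ¬y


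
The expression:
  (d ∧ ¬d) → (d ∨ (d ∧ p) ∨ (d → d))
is always true.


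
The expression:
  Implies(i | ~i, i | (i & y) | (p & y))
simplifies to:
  i | (p & y)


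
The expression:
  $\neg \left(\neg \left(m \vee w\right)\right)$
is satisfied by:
  {m: True, w: True}
  {m: True, w: False}
  {w: True, m: False}


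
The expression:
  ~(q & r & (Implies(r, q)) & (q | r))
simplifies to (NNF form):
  ~q | ~r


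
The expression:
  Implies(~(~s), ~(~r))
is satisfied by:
  {r: True, s: False}
  {s: False, r: False}
  {s: True, r: True}


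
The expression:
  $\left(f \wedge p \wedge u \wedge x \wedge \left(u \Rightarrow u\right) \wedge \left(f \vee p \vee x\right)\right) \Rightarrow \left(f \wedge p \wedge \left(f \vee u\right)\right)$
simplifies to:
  $\text{True}$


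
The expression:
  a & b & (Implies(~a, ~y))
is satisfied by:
  {a: True, b: True}


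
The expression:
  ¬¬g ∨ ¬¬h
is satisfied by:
  {g: True, h: True}
  {g: True, h: False}
  {h: True, g: False}


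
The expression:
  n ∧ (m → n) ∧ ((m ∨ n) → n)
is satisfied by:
  {n: True}


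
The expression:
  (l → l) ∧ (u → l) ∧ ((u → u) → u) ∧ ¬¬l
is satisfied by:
  {u: True, l: True}


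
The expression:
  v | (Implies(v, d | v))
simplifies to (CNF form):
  True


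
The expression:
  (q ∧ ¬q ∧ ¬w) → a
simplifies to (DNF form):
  True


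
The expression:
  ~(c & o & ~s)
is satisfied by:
  {s: True, c: False, o: False}
  {c: False, o: False, s: False}
  {s: True, o: True, c: False}
  {o: True, c: False, s: False}
  {s: True, c: True, o: False}
  {c: True, s: False, o: False}
  {s: True, o: True, c: True}


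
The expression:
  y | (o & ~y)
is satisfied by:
  {y: True, o: True}
  {y: True, o: False}
  {o: True, y: False}


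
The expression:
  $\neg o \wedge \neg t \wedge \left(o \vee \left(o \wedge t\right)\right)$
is never true.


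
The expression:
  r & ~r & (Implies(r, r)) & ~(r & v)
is never true.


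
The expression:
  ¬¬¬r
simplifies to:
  ¬r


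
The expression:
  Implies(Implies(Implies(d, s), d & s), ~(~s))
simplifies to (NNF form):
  s | ~d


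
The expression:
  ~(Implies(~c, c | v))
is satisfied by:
  {v: False, c: False}


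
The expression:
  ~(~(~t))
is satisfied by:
  {t: False}


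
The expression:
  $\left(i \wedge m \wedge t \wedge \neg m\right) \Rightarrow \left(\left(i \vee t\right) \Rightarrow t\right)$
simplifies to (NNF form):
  $\text{True}$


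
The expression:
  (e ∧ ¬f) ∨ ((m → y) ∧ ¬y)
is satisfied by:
  {e: True, f: False, m: False, y: False}
  {e: False, f: False, m: False, y: False}
  {y: True, e: True, f: False, m: False}
  {e: True, m: True, y: False, f: False}
  {y: True, e: True, m: True, f: False}
  {e: True, f: True, y: False, m: False}
  {f: True, y: False, m: False, e: False}


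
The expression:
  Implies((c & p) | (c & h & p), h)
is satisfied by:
  {h: True, p: False, c: False}
  {p: False, c: False, h: False}
  {h: True, c: True, p: False}
  {c: True, p: False, h: False}
  {h: True, p: True, c: False}
  {p: True, h: False, c: False}
  {h: True, c: True, p: True}


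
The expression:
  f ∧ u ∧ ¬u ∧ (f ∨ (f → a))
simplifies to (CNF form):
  False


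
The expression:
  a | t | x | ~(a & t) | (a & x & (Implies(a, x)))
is always true.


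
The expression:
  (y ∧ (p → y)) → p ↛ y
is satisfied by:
  {y: False}


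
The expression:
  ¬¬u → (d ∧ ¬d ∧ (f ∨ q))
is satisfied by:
  {u: False}


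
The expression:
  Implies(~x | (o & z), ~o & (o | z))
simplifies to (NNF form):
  (x & ~z) | (z & ~o)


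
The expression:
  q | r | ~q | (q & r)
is always true.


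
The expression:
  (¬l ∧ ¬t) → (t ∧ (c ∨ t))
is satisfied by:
  {t: True, l: True}
  {t: True, l: False}
  {l: True, t: False}


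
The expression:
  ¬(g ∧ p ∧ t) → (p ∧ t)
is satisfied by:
  {t: True, p: True}


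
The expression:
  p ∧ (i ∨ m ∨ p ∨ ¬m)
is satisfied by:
  {p: True}


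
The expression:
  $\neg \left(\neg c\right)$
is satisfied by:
  {c: True}


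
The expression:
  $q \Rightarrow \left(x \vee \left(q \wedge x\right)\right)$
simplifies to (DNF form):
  $x \vee \neg q$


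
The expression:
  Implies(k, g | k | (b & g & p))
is always true.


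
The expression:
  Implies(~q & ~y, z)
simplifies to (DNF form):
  q | y | z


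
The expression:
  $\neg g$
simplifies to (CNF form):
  $\neg g$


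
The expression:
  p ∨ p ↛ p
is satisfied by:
  {p: True}


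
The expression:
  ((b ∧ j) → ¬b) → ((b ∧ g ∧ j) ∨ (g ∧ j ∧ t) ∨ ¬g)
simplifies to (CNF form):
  (j ∨ ¬g) ∧ (b ∨ j ∨ ¬g) ∧ (b ∨ t ∨ ¬g) ∧ (j ∨ t ∨ ¬g)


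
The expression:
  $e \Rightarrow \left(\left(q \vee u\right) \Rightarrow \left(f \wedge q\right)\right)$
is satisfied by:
  {f: True, u: False, e: False, q: False}
  {f: False, u: False, e: False, q: False}
  {q: True, f: True, u: False, e: False}
  {q: True, f: False, u: False, e: False}
  {u: True, f: True, q: False, e: False}
  {u: True, q: False, f: False, e: False}
  {q: True, u: True, f: True, e: False}
  {q: True, u: True, f: False, e: False}
  {e: True, f: True, u: False, q: False}
  {e: True, f: False, u: False, q: False}
  {q: True, e: True, f: True, u: False}
  {q: True, e: True, u: True, f: True}


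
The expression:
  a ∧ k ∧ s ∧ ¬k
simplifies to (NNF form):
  False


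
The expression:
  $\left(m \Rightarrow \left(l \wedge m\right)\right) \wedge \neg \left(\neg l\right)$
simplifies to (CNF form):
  $l$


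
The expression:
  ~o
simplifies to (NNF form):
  ~o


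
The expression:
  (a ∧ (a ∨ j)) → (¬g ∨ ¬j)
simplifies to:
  ¬a ∨ ¬g ∨ ¬j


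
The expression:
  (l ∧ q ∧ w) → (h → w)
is always true.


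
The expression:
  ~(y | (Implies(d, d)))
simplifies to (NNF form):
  False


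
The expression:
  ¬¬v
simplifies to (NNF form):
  v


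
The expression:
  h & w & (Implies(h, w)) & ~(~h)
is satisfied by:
  {h: True, w: True}


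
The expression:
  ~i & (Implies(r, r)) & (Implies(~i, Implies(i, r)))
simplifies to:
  ~i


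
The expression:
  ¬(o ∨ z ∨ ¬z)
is never true.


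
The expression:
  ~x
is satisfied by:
  {x: False}


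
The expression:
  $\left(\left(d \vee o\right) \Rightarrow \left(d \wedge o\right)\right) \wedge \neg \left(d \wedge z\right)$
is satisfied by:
  {d: False, o: False, z: False}
  {z: True, d: False, o: False}
  {o: True, d: True, z: False}


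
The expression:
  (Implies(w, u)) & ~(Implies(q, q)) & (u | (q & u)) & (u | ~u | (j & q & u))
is never true.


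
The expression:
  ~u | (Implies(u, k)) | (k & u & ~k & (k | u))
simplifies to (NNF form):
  k | ~u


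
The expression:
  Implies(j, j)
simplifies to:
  True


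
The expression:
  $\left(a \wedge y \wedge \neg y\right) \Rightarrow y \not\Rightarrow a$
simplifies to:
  $\text{True}$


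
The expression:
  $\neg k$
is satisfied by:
  {k: False}


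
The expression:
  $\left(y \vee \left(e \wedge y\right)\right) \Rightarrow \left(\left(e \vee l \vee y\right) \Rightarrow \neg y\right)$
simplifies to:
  $\neg y$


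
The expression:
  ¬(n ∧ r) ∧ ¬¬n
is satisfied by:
  {n: True, r: False}


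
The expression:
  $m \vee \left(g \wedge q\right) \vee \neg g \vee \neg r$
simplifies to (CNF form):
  $m \vee q \vee \neg g \vee \neg r$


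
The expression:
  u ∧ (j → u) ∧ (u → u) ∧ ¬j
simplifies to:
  u ∧ ¬j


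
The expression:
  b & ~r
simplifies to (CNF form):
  b & ~r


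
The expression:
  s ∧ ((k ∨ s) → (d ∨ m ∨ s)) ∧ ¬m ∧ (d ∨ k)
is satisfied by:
  {s: True, d: True, k: True, m: False}
  {s: True, d: True, k: False, m: False}
  {s: True, k: True, d: False, m: False}


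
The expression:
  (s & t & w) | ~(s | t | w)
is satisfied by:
  {w: False, t: False, s: False}
  {t: True, s: True, w: True}


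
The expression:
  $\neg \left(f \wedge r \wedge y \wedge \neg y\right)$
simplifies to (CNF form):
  $\text{True}$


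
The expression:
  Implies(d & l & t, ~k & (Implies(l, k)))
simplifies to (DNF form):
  ~d | ~l | ~t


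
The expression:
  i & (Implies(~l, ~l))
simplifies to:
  i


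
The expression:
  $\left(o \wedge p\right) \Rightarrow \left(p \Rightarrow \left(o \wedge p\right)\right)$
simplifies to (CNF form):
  $\text{True}$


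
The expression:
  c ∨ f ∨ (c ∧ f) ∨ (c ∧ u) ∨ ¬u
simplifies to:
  c ∨ f ∨ ¬u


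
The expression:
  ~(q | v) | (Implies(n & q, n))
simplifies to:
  True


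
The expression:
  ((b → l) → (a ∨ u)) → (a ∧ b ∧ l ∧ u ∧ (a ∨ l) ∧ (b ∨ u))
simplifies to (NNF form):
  (a ∨ ¬u) ∧ (b ∨ ¬u) ∧ (l ∨ ¬b) ∧ (u ∨ ¬a)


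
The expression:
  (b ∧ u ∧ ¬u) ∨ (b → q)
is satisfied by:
  {q: True, b: False}
  {b: False, q: False}
  {b: True, q: True}


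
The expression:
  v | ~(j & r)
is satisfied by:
  {v: True, r: False, j: False}
  {v: False, r: False, j: False}
  {j: True, v: True, r: False}
  {j: True, v: False, r: False}
  {r: True, v: True, j: False}
  {r: True, v: False, j: False}
  {r: True, j: True, v: True}


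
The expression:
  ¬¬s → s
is always true.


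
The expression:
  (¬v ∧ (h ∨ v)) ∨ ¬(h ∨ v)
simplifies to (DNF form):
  ¬v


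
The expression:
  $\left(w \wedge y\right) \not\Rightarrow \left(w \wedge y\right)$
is never true.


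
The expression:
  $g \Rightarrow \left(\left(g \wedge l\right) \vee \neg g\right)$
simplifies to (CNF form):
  $l \vee \neg g$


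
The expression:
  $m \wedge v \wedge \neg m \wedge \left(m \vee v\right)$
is never true.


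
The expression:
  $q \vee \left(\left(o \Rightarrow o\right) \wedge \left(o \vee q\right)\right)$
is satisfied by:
  {q: True, o: True}
  {q: True, o: False}
  {o: True, q: False}


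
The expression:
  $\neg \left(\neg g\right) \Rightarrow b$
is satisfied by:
  {b: True, g: False}
  {g: False, b: False}
  {g: True, b: True}


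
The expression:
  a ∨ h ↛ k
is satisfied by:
  {a: True, h: True, k: False}
  {a: True, h: False, k: False}
  {a: True, k: True, h: True}
  {a: True, k: True, h: False}
  {h: True, k: False, a: False}


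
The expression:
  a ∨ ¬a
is always true.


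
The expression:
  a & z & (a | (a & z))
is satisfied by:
  {a: True, z: True}


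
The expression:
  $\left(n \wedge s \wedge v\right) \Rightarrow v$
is always true.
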